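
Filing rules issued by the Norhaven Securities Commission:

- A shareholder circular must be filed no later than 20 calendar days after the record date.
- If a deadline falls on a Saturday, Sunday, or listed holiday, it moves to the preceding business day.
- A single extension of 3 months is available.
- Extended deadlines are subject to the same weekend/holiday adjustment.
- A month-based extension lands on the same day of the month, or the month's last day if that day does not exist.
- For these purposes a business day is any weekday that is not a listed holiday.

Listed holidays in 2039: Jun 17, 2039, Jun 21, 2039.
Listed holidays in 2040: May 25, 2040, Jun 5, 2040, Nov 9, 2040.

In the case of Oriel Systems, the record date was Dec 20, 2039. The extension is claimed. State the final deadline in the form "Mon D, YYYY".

Apr 9, 2040

Adding 20 calendar days to Dec 20, 2039 gives Jan 9, 2040.
Since Jan 9, 2040 is a Monday and not a holiday, the date is unchanged.
Add 3 months to Jan 9, 2040: Apr 9, 2040.
Since Apr 9, 2040 is a Monday and not a holiday, the date is unchanged.
The final due date is Apr 9, 2040.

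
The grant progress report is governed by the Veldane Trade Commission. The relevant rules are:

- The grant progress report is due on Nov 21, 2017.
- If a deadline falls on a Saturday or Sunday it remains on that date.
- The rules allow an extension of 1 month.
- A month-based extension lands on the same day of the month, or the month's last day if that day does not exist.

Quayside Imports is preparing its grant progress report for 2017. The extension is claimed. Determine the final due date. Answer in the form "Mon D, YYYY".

Dec 21, 2017

The statutory due date is Nov 21, 2017.
Nov 21, 2017 falls on a Tuesday. The rules make no weekend/holiday allowance, so it remains Nov 21, 2017.
Applying the 1 month extension: 1 month after Nov 21, 2017 is Dec 21, 2017.
Dec 21, 2017 is a Thursday; no weekend or holiday adjustment applies.
Final deadline: Dec 21, 2017.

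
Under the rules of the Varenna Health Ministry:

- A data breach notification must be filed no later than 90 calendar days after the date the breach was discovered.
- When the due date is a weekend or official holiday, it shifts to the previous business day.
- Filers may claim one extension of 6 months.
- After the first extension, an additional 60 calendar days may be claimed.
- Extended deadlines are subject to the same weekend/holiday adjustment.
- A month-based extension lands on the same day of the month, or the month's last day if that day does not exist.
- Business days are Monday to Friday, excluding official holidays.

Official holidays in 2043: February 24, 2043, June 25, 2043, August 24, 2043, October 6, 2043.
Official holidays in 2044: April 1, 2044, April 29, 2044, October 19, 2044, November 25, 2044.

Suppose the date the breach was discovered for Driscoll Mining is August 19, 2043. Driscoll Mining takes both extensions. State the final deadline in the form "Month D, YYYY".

July 15, 2044

90 calendar days after August 19, 2043 is November 17, 2043.
Since November 17, 2043 is a Tuesday and not a holiday, the date is unchanged.
Add 6 months to November 17, 2043: May 17, 2044.
Since May 17, 2044 is a Tuesday and not a holiday, the date is unchanged.
Add the 60 calendar-day extension to May 17, 2044: July 16, 2044.
July 16, 2044 is a Saturday; the preceding business day is July 15, 2044 (Friday).
Deadline: July 15, 2044.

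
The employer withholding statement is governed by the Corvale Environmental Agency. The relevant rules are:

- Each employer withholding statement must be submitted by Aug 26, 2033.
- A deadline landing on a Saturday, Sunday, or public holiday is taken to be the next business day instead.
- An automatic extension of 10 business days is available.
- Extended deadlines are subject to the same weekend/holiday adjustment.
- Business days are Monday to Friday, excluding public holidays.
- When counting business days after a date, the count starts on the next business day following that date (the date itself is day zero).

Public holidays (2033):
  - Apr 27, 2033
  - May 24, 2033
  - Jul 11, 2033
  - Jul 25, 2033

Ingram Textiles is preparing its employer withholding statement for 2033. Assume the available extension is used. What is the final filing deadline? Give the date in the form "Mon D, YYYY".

Start from the fixed due date, Aug 26, 2033.
Aug 26, 2033 falls on a Friday, which is a business day, so no adjustment is needed.
Applying the 10-business-day extension: 10 business days after Aug 26, 2033 is Sep 9, 2033.
Sep 9, 2033 is a Friday and not a listed holiday, so it stands.
The final due date is Sep 9, 2033.

Sep 9, 2033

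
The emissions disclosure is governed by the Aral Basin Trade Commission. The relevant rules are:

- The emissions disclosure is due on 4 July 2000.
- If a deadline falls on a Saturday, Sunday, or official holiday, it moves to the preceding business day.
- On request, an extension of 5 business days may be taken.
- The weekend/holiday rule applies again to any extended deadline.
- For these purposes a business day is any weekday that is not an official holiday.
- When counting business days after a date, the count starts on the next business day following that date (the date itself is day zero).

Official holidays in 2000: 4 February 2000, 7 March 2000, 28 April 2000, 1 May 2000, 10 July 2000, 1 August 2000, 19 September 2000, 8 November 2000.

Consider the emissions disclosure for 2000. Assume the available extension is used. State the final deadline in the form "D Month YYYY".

The stated deadline is 4 July 2000.
4 July 2000 is a Tuesday and not a listed holiday, so it stands.
Counting 5 further business days from 4 July 2000 reaches 12 July 2000.
Since 12 July 2000 is a Wednesday and not a holiday, the date is unchanged.
So the filing is due 12 July 2000.

12 July 2000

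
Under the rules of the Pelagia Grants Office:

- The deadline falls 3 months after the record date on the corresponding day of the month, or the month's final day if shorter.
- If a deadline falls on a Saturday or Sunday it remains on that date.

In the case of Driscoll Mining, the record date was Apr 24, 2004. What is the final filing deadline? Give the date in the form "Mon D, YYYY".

Jul 24, 2004

3 months from Apr 24, 2004 is Jul 24, 2004.
Jul 24, 2004 is a Saturday; no weekend or holiday adjustment applies.
Final deadline: Jul 24, 2004.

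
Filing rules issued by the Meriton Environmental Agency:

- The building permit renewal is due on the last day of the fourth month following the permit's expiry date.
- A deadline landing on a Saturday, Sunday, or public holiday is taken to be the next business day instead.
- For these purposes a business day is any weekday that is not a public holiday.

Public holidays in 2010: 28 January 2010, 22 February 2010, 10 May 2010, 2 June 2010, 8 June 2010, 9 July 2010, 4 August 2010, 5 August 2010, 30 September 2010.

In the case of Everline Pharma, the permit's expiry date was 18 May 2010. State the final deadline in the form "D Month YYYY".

1 October 2010

The fourth month after 18 May 2010 is September 2010, whose last day is 30 September 2010.
Because 30 September 2010 is a listed holiday, the deadline becomes 1 October 2010 (Friday).
The final due date is 1 October 2010.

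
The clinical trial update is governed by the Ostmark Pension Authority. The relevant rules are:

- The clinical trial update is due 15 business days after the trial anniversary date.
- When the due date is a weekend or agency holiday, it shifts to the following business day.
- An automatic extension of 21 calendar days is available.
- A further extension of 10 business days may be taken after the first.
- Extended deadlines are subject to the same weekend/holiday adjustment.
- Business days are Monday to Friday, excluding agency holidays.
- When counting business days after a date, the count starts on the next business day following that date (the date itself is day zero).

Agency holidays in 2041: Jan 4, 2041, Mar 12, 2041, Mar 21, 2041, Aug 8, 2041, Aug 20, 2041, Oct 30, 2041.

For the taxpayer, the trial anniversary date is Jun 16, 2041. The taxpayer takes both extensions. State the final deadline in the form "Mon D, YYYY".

Aug 12, 2041

Starting the day after Jun 16, 2041 and counting 15 business days lands on Jul 5, 2041.
Since Jul 5, 2041 is a Friday and not a holiday, the date is unchanged.
The 21-calendar-day extension moves the deadline from Jul 5, 2041 to Jul 26, 2041.
Since Jul 26, 2041 is a Friday and not a holiday, the date is unchanged.
Counting 10 further business days from Jul 26, 2041 reaches Aug 12, 2041.
Aug 12, 2041 falls on a Monday, which is a business day, so no adjustment is needed.
Final deadline: Aug 12, 2041.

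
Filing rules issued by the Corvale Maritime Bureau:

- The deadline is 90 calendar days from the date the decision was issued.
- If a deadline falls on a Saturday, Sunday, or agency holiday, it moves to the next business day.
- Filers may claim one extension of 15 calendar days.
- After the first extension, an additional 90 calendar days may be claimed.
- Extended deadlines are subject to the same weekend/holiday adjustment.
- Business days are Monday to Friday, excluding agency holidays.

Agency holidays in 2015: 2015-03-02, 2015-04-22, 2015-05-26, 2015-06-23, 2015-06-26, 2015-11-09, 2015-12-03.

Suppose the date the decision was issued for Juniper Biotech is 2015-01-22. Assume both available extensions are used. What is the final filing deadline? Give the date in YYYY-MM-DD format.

2015-08-06

Adding 90 calendar days to 2015-01-22 gives 2015-04-22.
Because 2015-04-22 is a listed holiday, the deadline becomes 2015-04-23 (Thursday).
The 15-calendar-day extension moves the deadline from 2015-04-23 to 2015-05-08.
2015-05-08 is a Friday and not a listed holiday, so it stands.
The 90-calendar-day extension moves the deadline from 2015-05-08 to 2015-08-06.
2015-08-06 is a Thursday and not a listed holiday, so it stands.
So the filing is due 2015-08-06.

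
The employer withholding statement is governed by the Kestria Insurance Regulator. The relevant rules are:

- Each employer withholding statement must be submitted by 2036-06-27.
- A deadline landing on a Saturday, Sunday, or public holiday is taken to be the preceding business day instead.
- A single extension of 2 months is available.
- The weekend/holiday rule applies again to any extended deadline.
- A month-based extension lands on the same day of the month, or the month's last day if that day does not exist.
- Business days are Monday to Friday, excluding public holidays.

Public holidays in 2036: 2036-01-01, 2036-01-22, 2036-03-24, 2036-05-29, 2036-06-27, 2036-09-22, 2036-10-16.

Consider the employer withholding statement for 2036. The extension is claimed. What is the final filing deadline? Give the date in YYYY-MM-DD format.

2036-08-26

Start from the fixed due date, 2036-06-27.
Because 2036-06-27 is a listed holiday, the deadline becomes 2036-06-26 (Thursday).
Add 2 months to 2036-06-26: 2036-08-26.
Since 2036-08-26 is a Tuesday and not a holiday, the date is unchanged.
The final due date is 2036-08-26.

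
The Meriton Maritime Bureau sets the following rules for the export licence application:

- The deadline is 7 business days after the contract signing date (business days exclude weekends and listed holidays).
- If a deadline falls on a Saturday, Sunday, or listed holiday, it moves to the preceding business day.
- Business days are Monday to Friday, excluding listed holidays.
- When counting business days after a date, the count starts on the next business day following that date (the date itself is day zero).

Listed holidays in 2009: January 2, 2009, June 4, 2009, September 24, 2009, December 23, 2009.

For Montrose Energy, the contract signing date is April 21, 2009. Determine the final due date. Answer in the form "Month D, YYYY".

April 30, 2009

Counting 7 business days after April 21, 2009 (skipping weekends and listed holidays) reaches April 30, 2009.
April 30, 2009 falls on a Thursday, which is a business day, so no adjustment is needed.
The final due date is April 30, 2009.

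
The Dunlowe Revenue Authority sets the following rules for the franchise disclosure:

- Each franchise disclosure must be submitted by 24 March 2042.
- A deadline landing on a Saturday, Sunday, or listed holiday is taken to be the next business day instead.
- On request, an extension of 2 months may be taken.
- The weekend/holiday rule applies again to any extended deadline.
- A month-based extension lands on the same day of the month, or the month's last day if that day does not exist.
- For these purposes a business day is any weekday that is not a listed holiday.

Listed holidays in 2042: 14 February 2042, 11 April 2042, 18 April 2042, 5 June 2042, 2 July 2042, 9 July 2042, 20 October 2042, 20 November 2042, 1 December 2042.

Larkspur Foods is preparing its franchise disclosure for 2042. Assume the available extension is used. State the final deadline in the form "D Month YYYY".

26 May 2042

The stated deadline is 24 March 2042.
24 March 2042 (Monday) is already a business day.
Applying the 2 months extension: 2 months after 24 March 2042 is 24 May 2042.
Because 24 May 2042 is a Saturday, the deadline becomes 26 May 2042 (Monday).
Final deadline: 26 May 2042.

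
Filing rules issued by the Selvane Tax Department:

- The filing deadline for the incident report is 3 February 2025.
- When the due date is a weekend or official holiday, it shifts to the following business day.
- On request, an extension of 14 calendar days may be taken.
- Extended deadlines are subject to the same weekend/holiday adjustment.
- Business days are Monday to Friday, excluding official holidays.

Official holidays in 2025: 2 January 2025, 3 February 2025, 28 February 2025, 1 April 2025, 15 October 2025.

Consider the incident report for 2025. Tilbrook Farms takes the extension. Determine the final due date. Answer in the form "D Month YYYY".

18 February 2025

The stated deadline is 3 February 2025.
3 February 2025 is a listed holiday, so it moves to the next business day, 4 February 2025 (Tuesday).
With the 14-day extension, 4 February 2025 becomes 18 February 2025.
Since 18 February 2025 is a Tuesday and not a holiday, the date is unchanged.
Deadline: 18 February 2025.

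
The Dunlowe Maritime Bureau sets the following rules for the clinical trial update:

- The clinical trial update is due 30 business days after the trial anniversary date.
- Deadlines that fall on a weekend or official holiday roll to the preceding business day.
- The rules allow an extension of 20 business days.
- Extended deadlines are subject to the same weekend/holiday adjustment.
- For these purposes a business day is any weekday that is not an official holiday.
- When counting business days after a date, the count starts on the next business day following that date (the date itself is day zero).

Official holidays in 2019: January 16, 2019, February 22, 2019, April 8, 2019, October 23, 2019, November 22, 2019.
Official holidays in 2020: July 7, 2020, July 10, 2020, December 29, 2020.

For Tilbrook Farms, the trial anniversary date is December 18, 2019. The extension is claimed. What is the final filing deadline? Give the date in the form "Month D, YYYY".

February 26, 2020

30 business days after December 18, 2019, excluding weekends and holidays, is January 29, 2020.
January 29, 2020 falls on a Wednesday, which is a business day, so no adjustment is needed.
The 20-business-day extension runs from January 29, 2020 to February 26, 2020.
Since February 26, 2020 is a Wednesday and not a holiday, the date is unchanged.
Final deadline: February 26, 2020.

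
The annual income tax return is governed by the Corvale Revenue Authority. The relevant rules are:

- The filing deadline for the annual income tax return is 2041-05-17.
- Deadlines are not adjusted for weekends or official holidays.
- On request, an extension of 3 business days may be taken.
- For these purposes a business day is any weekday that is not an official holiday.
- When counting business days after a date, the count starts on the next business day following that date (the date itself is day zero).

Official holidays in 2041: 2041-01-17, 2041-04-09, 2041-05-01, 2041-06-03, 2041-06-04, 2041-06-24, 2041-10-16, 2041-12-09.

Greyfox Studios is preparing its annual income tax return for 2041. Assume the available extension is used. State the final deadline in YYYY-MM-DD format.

The statutory due date is 2041-05-17.
2041-05-17 is a Friday; no weekend or holiday adjustment applies.
The 3-business-day extension runs from 2041-05-17 to 2041-05-22.
2041-05-22 is a Wednesday; no weekend or holiday adjustment applies.
The final due date is 2041-05-22.

2041-05-22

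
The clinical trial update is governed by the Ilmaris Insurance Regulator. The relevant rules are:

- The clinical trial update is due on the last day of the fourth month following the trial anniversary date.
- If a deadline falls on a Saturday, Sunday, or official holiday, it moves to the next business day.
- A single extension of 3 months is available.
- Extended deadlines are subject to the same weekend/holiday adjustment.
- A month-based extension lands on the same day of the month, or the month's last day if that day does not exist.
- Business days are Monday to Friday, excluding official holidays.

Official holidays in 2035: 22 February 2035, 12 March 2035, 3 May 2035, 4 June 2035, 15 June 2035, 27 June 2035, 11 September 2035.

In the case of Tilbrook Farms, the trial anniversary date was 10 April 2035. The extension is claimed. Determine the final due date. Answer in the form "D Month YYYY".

4 months after 10 April 2035 is August 2035; that month ends on 31 August 2035.
Since 31 August 2035 is a Friday and not a holiday, the date is unchanged.
Add 3 months to 31 August 2035: 30 November 2035 (day 31 does not exist in November, so the month's last day is used).
30 November 2035 (Friday) is already a business day.
The final due date is 30 November 2035.

30 November 2035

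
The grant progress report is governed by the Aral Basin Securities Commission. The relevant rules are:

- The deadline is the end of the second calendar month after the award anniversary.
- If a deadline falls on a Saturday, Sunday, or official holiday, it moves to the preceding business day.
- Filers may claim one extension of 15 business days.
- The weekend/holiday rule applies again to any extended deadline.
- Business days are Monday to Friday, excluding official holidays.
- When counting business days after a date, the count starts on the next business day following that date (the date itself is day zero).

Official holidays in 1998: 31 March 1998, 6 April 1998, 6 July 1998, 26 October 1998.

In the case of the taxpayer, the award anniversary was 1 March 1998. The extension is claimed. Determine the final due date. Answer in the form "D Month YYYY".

2 months after 1 March 1998 falls in May 1998; the last day of that month is 31 May 1998.
31 May 1998 falls on a Sunday. Rolling to the preceding business day gives 29 May 1998, a Friday.
The 15-business-day extension runs from 29 May 1998 to 19 June 1998.
19 June 1998 is a Friday and not a listed holiday, so it stands.
Final deadline: 19 June 1998.

19 June 1998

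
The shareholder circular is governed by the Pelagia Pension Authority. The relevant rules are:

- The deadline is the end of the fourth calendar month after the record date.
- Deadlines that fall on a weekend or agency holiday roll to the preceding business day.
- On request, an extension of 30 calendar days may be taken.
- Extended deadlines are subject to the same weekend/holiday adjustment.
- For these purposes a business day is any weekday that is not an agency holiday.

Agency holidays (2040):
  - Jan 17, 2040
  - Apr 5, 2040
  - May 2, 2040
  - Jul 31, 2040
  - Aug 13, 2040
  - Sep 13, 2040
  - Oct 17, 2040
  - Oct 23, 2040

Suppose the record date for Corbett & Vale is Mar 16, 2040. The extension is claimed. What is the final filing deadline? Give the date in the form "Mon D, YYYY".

Aug 29, 2040

The fourth month after Mar 16, 2040 is July 2040, whose last day is Jul 31, 2040.
Jul 31, 2040 is a listed holiday, so it moves to the preceding business day, Jul 30, 2040 (Monday).
Applying the 30-calendar-day extension: Jul 30, 2040 + 30 days = Aug 29, 2040.
Aug 29, 2040 is a Wednesday and not a listed holiday, so it stands.
Deadline: Aug 29, 2040.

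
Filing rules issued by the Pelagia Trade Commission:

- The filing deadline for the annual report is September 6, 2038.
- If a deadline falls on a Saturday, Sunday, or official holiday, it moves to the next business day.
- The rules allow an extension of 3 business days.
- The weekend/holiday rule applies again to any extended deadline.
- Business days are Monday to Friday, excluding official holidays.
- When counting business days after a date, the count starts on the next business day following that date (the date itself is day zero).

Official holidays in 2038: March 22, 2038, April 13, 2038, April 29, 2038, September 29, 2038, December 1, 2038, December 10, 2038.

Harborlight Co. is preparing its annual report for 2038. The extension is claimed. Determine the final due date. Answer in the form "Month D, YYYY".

The stated deadline is September 6, 2038.
Since September 6, 2038 is a Monday and not a holiday, the date is unchanged.
Counting 3 further business days from September 6, 2038 reaches September 9, 2038.
September 9, 2038 falls on a Thursday, which is a business day, so no adjustment is needed.
Deadline: September 9, 2038.

September 9, 2038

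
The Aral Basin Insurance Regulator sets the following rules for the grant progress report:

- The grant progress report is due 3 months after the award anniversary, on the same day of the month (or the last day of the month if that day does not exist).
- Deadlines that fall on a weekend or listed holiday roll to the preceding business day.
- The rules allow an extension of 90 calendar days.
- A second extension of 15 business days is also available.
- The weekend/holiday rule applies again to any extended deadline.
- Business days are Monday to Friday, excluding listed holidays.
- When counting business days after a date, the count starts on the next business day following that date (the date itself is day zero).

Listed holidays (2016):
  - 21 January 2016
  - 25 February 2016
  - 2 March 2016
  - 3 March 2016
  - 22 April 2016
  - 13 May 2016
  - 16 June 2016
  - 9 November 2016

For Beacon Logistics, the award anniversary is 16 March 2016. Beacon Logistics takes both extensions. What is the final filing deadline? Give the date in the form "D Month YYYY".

4 October 2016

Moving 3 months forward from 16 March 2016 on the corresponding day gives 16 June 2016.
16 June 2016 is a listed holiday; the preceding business day is 15 June 2016 (Wednesday).
The 90-calendar-day extension moves the deadline from 15 June 2016 to 13 September 2016.
13 September 2016 is a Tuesday and not a listed holiday, so it stands.
The 15-business-day extension runs from 13 September 2016 to 4 October 2016.
4 October 2016 (Tuesday) is already a business day.
The final due date is 4 October 2016.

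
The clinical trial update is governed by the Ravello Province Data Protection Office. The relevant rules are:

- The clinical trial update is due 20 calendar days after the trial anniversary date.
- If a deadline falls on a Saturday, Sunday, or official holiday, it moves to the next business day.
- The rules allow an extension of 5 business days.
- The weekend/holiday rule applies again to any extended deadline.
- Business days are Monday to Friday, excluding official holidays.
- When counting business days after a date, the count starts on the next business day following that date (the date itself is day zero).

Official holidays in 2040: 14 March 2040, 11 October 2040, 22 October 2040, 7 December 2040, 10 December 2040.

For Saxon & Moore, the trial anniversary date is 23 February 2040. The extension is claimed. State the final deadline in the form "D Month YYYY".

Adding 20 calendar days to 23 February 2040 gives 14 March 2040.
Because 14 March 2040 is a listed holiday, the deadline becomes 15 March 2040 (Thursday).
The 5-business-day extension runs from 15 March 2040 to 22 March 2040.
22 March 2040 falls on a Thursday, which is a business day, so no adjustment is needed.
So the filing is due 22 March 2040.

22 March 2040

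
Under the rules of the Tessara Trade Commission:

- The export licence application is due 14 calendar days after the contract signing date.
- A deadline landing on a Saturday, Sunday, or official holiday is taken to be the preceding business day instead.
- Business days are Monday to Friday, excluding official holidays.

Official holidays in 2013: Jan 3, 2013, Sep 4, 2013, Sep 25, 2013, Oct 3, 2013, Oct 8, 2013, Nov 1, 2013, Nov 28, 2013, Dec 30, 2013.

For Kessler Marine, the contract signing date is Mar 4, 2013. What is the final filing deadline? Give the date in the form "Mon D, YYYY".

Mar 18, 2013

Trigger date Mar 4, 2013 + 14 calendar days = Mar 18, 2013.
Mar 18, 2013 (Monday) is already a business day.
The final due date is Mar 18, 2013.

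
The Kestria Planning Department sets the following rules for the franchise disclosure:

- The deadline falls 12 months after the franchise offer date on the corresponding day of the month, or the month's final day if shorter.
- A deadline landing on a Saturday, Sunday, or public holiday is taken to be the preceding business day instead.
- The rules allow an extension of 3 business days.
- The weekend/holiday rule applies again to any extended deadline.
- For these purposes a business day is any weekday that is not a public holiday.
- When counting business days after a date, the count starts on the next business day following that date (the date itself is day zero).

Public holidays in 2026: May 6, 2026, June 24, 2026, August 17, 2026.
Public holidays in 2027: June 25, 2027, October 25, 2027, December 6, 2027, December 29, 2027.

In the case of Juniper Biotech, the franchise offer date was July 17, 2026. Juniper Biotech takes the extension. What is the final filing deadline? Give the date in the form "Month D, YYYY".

Moving 12 months forward from July 17, 2026 on the corresponding day gives July 17, 2027.
July 17, 2027 falls on a Saturday. Rolling to the preceding business day gives July 16, 2027, a Friday.
Counting 3 further business days from July 16, 2027 reaches July 21, 2027.
July 21, 2027 is a Wednesday and not a listed holiday, so it stands.
Final deadline: July 21, 2027.

July 21, 2027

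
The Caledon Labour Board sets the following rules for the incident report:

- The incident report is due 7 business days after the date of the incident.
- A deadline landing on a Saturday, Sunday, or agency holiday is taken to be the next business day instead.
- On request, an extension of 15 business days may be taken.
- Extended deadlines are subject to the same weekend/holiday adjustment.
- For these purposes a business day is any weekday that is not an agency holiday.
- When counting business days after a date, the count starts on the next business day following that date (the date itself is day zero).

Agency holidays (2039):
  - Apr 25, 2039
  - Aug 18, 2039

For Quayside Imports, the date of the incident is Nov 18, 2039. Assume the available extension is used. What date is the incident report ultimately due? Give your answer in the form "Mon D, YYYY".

Dec 20, 2039

Counting 7 business days after Nov 18, 2039 (skipping weekends and listed holidays) reaches Nov 29, 2039.
Since Nov 29, 2039 is a Tuesday and not a holiday, the date is unchanged.
Counting 15 further business days from Nov 29, 2039 reaches Dec 20, 2039.
Dec 20, 2039 (Tuesday) is already a business day.
Final deadline: Dec 20, 2039.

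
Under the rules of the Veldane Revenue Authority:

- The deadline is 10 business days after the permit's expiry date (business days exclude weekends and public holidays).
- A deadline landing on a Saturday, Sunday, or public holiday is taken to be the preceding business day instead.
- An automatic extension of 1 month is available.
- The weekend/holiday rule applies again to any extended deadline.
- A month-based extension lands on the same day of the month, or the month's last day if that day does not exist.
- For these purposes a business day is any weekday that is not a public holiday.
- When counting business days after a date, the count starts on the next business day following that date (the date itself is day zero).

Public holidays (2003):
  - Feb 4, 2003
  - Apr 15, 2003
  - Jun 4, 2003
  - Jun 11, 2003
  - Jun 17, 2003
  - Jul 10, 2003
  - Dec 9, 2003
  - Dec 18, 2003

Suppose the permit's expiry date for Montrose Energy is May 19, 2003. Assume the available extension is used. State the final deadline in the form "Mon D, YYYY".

10 business days after May 19, 2003, excluding weekends and holidays, is Jun 2, 2003.
Jun 2, 2003 falls on a Monday, which is a business day, so no adjustment is needed.
The 1 month extension carries Jun 2, 2003 to Jul 2, 2003.
Jul 2, 2003 is a Wednesday and not a listed holiday, so it stands.
So the filing is due Jul 2, 2003.

Jul 2, 2003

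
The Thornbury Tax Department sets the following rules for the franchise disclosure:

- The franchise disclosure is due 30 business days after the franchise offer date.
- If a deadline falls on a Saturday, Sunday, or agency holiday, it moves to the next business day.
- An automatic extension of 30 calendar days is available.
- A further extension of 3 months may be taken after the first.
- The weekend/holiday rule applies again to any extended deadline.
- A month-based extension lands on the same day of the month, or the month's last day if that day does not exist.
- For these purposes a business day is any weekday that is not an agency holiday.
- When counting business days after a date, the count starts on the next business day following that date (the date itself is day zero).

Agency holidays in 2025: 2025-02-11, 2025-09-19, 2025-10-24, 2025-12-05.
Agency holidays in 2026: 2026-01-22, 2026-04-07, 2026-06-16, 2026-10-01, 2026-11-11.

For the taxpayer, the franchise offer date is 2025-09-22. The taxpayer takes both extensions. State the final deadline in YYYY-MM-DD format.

2026-03-04

30 business days after 2025-09-22, excluding weekends and holidays, is 2025-11-04.
2025-11-04 falls on a Tuesday, which is a business day, so no adjustment is needed.
Add the 30 calendar-day extension to 2025-11-04: 2025-12-04.
2025-12-04 is a Thursday and not a listed holiday, so it stands.
Applying the 3 months extension: 3 months after 2025-12-04 is 2026-03-04.
2026-03-04 falls on a Wednesday, which is a business day, so no adjustment is needed.
Final deadline: 2026-03-04.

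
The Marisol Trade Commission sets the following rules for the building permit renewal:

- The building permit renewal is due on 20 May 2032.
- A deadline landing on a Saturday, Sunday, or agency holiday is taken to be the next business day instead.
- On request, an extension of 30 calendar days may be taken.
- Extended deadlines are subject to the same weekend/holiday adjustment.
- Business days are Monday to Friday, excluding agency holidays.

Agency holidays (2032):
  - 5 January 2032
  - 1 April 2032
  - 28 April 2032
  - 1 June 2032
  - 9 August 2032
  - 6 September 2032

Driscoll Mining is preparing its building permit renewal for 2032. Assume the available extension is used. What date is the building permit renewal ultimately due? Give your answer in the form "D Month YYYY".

21 June 2032

The statutory due date is 20 May 2032.
20 May 2032 (Thursday) is already a business day.
Add the 30 calendar-day extension to 20 May 2032: 19 June 2032.
19 June 2032 is a Saturday; the next business day is 21 June 2032 (Monday).
The final due date is 21 June 2032.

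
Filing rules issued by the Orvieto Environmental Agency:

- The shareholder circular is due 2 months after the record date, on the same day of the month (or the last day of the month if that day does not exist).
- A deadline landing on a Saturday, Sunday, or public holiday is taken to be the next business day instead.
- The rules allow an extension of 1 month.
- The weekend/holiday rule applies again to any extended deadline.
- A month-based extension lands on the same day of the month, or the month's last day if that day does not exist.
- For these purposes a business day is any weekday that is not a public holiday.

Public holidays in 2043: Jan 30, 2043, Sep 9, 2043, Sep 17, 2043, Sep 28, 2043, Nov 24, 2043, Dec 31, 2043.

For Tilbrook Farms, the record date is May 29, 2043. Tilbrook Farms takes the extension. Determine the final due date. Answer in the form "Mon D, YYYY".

2 months after May 29, 2043, on the same day of the month, is Jul 29, 2043.
Jul 29, 2043 falls on a Wednesday, which is a business day, so no adjustment is needed.
Add 1 month to Jul 29, 2043: Aug 29, 2043.
Aug 29, 2043 is a Saturday; the next business day is Aug 31, 2043 (Monday).
The final due date is Aug 31, 2043.

Aug 31, 2043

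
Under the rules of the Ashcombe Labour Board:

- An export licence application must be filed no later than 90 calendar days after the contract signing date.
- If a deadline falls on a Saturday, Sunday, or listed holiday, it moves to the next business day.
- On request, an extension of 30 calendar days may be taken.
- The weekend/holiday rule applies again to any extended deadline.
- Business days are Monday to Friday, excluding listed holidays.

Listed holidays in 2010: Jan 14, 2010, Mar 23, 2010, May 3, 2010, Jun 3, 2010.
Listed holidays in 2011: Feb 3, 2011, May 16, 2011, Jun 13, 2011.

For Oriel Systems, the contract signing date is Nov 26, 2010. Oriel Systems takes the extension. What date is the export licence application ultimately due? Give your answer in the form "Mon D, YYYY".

90 calendar days after Nov 26, 2010 is Feb 24, 2011.
Since Feb 24, 2011 is a Thursday and not a holiday, the date is unchanged.
With the 30-day extension, Feb 24, 2011 becomes Mar 26, 2011.
Mar 26, 2011 falls on a Saturday. Rolling to the next business day gives Mar 28, 2011, a Monday.
The final due date is Mar 28, 2011.

Mar 28, 2011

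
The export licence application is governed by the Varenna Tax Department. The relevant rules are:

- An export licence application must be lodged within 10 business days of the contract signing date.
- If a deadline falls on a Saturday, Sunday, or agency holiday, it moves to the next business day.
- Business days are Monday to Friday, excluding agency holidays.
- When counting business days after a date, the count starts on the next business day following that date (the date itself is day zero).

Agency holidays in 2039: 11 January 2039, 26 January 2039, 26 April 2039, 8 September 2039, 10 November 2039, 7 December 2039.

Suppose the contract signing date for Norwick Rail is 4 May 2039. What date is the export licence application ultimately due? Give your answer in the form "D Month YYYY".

18 May 2039

10 business days after 4 May 2039, excluding weekends and holidays, is 18 May 2039.
18 May 2039 (Wednesday) is already a business day.
Deadline: 18 May 2039.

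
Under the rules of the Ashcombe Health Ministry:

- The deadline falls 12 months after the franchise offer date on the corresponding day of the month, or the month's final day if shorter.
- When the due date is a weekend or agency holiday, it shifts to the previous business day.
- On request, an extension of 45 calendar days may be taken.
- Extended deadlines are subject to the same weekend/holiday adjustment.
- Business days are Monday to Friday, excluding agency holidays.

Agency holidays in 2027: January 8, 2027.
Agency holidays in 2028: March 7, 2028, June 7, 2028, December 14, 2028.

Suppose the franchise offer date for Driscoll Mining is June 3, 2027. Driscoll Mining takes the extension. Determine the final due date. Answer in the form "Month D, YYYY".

12 months from June 3, 2027 is June 3, 2028.
Because June 3, 2028 is a Saturday, the deadline becomes June 2, 2028 (Friday).
Add the 45 calendar-day extension to June 2, 2028: July 17, 2028.
Since July 17, 2028 is a Monday and not a holiday, the date is unchanged.
Final deadline: July 17, 2028.

July 17, 2028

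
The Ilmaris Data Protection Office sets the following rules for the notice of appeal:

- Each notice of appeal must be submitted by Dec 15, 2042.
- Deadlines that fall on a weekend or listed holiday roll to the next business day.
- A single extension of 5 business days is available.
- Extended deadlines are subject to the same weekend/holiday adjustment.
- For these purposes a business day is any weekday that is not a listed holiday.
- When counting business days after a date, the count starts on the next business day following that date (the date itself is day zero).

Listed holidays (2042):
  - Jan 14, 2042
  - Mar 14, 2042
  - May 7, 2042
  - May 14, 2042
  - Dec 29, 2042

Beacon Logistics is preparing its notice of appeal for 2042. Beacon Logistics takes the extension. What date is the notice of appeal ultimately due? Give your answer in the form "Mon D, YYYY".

Dec 22, 2042

Start from the fixed due date, Dec 15, 2042.
Dec 15, 2042 is a Monday and not a listed holiday, so it stands.
Counting 5 further business days from Dec 15, 2042 reaches Dec 22, 2042.
Dec 22, 2042 falls on a Monday, which is a business day, so no adjustment is needed.
The final due date is Dec 22, 2042.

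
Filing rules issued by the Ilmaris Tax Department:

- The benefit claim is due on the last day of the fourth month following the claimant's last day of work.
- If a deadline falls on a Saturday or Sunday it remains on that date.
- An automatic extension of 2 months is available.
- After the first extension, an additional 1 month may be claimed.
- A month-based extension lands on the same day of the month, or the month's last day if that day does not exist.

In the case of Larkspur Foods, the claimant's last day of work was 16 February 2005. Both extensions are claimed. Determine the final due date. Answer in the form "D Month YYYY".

30 September 2005

4 months after 16 February 2005 falls in June 2005; the last day of that month is 30 June 2005.
30 June 2005 is a Thursday; no weekend or holiday adjustment applies.
Add 2 months to 30 June 2005: 30 August 2005.
No adjustment is made for weekends or holidays, so 30 August 2005 stands.
The 1 month extension carries 30 August 2005 to 30 September 2005.
No adjustment is made for weekends or holidays, so 30 September 2005 stands.
The final due date is 30 September 2005.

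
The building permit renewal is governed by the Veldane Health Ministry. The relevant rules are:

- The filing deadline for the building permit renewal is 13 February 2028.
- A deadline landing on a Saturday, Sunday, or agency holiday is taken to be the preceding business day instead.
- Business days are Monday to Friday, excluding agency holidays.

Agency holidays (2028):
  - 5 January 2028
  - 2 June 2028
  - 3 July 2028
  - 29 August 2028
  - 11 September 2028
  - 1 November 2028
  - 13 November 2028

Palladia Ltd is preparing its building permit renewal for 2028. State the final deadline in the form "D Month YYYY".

11 February 2028

Start from the fixed due date, 13 February 2028.
Because 13 February 2028 is a Sunday, the deadline becomes 11 February 2028 (Friday).
So the filing is due 11 February 2028.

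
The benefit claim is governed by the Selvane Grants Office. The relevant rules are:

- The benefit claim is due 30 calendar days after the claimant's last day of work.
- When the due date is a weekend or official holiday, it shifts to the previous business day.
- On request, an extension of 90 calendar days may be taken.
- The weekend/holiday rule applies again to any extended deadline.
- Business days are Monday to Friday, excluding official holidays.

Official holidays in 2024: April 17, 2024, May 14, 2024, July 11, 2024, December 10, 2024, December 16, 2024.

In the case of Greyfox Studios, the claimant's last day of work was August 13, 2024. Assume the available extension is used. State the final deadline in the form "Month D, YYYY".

December 11, 2024

From August 13, 2024, 30 calendar days later is September 12, 2024.
Since September 12, 2024 is a Thursday and not a holiday, the date is unchanged.
Applying the 90-calendar-day extension: September 12, 2024 + 90 days = December 11, 2024.
Since December 11, 2024 is a Wednesday and not a holiday, the date is unchanged.
So the filing is due December 11, 2024.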